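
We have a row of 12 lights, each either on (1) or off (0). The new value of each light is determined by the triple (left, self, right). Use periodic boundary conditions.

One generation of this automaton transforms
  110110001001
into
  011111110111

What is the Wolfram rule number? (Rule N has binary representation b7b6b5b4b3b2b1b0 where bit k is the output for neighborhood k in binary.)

position 0: 111 → 0  (bit 7 = 0)
position 1: 110 → 1  (bit 6 = 1)
position 2: 101 → 1  (bit 5 = 1)
position 5: 100 → 1  (bit 4 = 1)
position 3: 011 → 1  (bit 3 = 1)
position 8: 010 → 0  (bit 2 = 0)
position 7: 001 → 1  (bit 1 = 1)
position 6: 000 → 1  (bit 0 = 1)
bits b7..b0 = 01111011 = 123

123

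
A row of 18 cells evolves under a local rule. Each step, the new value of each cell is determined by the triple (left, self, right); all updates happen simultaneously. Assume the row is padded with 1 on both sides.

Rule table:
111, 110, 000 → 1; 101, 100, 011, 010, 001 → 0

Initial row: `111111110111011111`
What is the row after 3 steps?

111111110100010011

111111110011001111
111111110001000111
111111110100010011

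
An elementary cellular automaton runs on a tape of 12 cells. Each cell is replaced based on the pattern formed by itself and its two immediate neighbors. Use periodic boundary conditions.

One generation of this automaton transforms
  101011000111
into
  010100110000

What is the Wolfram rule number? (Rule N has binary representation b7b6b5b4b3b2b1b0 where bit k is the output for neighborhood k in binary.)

position 10: 111 → 0  (bit 7 = 0)
position 0: 110 → 0  (bit 6 = 0)
position 1: 101 → 1  (bit 5 = 1)
position 6: 100 → 1  (bit 4 = 1)
position 4: 011 → 0  (bit 3 = 0)
position 2: 010 → 0  (bit 2 = 0)
position 8: 001 → 0  (bit 1 = 0)
position 7: 000 → 1  (bit 0 = 1)
bits b7..b0 = 00110001 = 49

49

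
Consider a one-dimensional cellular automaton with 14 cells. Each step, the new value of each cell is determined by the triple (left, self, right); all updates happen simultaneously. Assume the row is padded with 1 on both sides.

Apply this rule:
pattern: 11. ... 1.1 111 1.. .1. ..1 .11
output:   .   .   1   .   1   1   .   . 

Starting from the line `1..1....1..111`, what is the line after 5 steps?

.1.11...11....
111..1....1...
...1.11...11..
1..11..1....1.
.1...1.11...11

.1...1.11...11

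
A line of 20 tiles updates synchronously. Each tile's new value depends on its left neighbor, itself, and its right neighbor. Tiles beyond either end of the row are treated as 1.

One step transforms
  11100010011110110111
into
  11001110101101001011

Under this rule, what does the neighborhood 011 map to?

0

At position 9 the neighborhood is 011; the next row has 0 there.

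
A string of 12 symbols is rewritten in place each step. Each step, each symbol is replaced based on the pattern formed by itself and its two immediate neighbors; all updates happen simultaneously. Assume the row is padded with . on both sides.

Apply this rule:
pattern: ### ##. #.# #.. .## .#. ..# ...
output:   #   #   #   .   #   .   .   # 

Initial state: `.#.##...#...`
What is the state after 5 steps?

..###.#...##
#.####..#.##
.#####...###
.#####.#.###
.######.####

.######.####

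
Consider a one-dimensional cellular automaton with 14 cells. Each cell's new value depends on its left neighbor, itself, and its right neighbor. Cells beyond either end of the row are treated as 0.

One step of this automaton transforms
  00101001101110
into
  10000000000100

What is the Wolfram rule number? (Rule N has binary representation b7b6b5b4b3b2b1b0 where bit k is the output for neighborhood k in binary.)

position 11: 111 → 1  (bit 7 = 1)
position 8: 110 → 0  (bit 6 = 0)
position 3: 101 → 0  (bit 5 = 0)
position 5: 100 → 0  (bit 4 = 0)
position 7: 011 → 0  (bit 3 = 0)
position 2: 010 → 0  (bit 2 = 0)
position 1: 001 → 0  (bit 1 = 0)
position 0: 000 → 1  (bit 0 = 1)
bits b7..b0 = 10000001 = 129

129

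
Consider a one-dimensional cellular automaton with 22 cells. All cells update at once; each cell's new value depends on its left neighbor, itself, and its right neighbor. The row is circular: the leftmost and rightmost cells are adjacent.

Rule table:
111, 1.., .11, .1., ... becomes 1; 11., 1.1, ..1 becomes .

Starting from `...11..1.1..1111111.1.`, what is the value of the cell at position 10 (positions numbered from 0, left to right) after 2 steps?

.

step 1: 11.1.1.1.11.111111..11
step 2: 1..1.1.1.1..11111.1.11
position 10 holds .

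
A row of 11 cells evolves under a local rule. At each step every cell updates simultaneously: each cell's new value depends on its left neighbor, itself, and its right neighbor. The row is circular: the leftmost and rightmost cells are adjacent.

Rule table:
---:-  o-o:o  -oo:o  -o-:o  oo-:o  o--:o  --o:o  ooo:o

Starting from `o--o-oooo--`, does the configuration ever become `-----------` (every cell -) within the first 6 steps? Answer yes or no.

no

step 1: ooooooooooo
step 2: ooooooooooo  (fixed point — unchanged through step 6)
step 6 is ooooooooooo, still not uniform -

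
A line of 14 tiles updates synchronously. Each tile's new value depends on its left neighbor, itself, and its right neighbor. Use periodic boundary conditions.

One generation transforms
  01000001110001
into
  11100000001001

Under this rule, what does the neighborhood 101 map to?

At position 0 the neighborhood is 101; the next row has 1 there.

1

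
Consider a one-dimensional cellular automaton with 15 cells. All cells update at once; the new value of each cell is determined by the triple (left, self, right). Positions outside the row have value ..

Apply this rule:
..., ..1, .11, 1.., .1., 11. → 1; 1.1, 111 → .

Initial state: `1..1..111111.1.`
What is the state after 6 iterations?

1111111....1.11
1.....111111.11
1111111....1.11  (repeats iteration 1; period 2)
iteration 6: 1.....111111.11

1.....111111.11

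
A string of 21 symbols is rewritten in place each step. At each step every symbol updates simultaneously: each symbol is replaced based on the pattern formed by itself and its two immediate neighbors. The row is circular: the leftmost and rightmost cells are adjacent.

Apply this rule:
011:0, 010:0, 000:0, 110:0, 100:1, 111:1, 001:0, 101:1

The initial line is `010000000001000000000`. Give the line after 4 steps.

000001000000000100000

step 1: 001000000000100000000
step 2: 000100000000010000000
step 3: 000010000000001000000
step 4: 000001000000000100000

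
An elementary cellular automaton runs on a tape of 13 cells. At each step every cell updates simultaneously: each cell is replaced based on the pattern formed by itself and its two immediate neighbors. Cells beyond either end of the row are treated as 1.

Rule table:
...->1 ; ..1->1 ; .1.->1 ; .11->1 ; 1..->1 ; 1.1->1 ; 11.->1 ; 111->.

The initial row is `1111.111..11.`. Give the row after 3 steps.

...111.111111
1111.111.....
...111.111111

...111.111111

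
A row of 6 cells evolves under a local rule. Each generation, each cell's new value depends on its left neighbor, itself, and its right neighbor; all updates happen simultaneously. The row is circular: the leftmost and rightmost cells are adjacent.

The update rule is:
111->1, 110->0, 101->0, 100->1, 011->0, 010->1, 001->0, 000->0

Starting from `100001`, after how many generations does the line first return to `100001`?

generation 1: 010000
generation 2: 011000
generation 3: 000100
generation 4: 000110
generation 5: 000001
generation 6: 100001

6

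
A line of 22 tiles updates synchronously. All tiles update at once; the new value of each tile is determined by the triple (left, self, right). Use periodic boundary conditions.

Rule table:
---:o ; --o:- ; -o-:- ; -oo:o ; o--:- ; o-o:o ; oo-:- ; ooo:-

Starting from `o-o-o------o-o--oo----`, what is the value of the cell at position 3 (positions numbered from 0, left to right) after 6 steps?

-

-o-o--oooo--o---o--oo-
--o---o-------o----o--
o---o---ooooo---oo---o
--o---o-o-----o-o--o-o
----o--o--ooo--o----o-
ooo-------o------oo---
position 3 holds -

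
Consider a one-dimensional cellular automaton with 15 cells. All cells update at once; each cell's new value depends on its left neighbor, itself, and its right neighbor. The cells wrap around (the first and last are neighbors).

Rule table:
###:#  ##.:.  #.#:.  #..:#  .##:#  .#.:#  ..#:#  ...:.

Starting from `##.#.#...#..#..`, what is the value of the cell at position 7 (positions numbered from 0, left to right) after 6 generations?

#..#.##.#######
.###.#..#######
.##..#########.
##.##########.#
#..#########..#
.##########.###
position 7 holds #

#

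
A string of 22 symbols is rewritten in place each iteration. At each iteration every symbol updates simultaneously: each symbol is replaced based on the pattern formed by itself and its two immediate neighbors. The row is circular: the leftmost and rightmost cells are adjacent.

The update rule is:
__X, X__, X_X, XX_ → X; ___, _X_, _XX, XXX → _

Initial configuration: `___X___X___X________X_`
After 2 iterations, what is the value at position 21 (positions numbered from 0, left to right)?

iteration 1: __X_X_X_X_X_X______X_X
iteration 2: XX_X_X_X_X_X_X____X_X_
position 21 holds _

_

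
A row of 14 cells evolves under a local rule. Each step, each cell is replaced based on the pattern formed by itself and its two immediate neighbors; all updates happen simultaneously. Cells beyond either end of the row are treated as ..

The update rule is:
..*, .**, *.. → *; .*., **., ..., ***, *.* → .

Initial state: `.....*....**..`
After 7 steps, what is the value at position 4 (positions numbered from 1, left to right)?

step 1: ....*.*..**.*.
step 2: ...*...***...*
step 3: ..*.*.**..*.*.
step 4: .*....*.**...*
step 5: *.*..*..*.*.*.
step 6: ...**.**.....*
step 7: ..**..*.*...*.
position 4 holds *

*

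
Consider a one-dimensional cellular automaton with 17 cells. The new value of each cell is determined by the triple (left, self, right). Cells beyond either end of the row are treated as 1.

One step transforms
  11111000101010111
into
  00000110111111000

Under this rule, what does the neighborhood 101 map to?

At position 9 the neighborhood is 101; the next row has 1 there.

1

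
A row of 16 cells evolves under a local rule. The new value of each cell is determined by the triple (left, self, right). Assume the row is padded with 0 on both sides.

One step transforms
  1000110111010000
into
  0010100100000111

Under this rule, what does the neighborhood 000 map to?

1

At position 2 the neighborhood is 000; the next row has 1 there.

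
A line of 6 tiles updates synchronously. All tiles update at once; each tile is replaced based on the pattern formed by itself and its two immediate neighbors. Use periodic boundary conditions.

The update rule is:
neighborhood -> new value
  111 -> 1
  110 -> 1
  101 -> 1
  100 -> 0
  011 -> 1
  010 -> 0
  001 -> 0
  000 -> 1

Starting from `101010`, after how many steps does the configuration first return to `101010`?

2

010101
101010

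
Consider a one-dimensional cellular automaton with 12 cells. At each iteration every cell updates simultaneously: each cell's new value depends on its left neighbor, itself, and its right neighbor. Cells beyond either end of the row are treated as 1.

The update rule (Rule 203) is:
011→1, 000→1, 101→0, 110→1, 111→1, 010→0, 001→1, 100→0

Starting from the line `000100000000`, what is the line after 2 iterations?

011001111111
011011111111

011011111111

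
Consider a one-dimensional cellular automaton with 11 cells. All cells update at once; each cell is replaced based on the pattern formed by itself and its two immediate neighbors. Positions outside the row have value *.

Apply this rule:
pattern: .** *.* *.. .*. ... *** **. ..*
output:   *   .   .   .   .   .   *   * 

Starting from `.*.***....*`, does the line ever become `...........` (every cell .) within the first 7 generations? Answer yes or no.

no

generation 1: ...*.*...**
generation 2: ..*.....**.
generation 3: .*.....***.
generation 4: ......**.*.
generation 5: .....***...
generation 6: ....**.*..*
generation 7: ...***...**
generation 7 is ...***...**, still not uniform .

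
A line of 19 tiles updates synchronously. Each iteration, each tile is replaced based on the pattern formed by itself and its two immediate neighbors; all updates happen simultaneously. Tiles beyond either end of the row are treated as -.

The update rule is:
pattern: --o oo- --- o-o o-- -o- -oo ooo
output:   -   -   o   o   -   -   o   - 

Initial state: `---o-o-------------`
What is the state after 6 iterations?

iteration 1: oo--o--oooooooooooo
iteration 2: o------o-----------
iteration 3: --oooo---oooooooooo
iteration 4: o-o----o-o---------
iteration 5: -o--oo--o--oooooooo
iteration 6: ----o------o-------

----o------o-------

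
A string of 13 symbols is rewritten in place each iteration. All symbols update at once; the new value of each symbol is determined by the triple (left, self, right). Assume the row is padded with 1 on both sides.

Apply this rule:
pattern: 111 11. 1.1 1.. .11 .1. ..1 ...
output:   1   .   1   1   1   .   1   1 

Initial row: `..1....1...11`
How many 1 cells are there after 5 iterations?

12

11.1111.11111
1.1111.111111
.1111.1111111
1111.11111111
111.111111111
count of 1: 12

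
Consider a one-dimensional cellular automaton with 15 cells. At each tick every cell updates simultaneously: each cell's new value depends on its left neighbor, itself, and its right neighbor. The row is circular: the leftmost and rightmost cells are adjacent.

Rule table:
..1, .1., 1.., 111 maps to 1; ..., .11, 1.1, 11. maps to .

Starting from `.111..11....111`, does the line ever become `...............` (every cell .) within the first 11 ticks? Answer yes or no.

..1.11..1..1.1.
.11...111111.11
...1.1.1111....
..11.1..11.1...
.1...111...11..
111.1.1.1.1..1.
.1..1.1.1.1111.
11111.1.1..11.1
1111..1.111....
.11.111..1.1..1
.....1.111.1111
tick 11 is .....1.111.1111, still not uniform .

no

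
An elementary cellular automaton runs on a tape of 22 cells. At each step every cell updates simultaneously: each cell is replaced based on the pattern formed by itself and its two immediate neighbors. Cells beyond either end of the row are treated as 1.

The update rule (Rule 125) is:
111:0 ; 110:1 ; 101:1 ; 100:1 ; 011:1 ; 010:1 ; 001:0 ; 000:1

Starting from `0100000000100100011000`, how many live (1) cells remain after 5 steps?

11

1111111110110111011110
0000000011111101110011
1111111010000111011010
0000001111110101111111
1111101000011111000000
count of 1: 11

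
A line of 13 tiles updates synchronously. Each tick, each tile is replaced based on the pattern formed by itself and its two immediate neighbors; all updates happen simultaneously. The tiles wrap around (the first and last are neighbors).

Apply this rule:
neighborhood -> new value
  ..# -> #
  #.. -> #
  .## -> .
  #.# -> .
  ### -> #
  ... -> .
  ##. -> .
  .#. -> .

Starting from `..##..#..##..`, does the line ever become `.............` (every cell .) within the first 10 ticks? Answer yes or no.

.#..##.##..#.
#.##.....##.#
....#...#....
...#.#.#.#...
..#.......#..
.#.#.....#.#.
#...#...#...#
.#.#.#.#.#.#.
#...........#
.#.........#.
tick 10 is .#.........#., still not uniform .

no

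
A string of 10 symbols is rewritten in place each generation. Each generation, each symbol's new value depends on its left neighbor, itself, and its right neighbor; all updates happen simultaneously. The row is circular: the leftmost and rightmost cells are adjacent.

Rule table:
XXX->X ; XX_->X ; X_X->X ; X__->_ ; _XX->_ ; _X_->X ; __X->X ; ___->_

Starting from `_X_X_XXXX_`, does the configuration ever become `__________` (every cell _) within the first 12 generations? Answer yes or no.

XXXXX_XXX_
_XXXXX_XXX
X_XXXXX_XX
XX_XXXXX_X
XXX_XXXXX_
_XXX_XXXXX
X_XXX_XXXX
XX_XXX_XXX
XXX_XXX_XX
XXXX_XXX_X
XXXXX_XXX_  (repeats generation 1; period 10)
generation 12: _XXXXX_XXX
generation 12 is _XXXXX_XXX, still not uniform _

no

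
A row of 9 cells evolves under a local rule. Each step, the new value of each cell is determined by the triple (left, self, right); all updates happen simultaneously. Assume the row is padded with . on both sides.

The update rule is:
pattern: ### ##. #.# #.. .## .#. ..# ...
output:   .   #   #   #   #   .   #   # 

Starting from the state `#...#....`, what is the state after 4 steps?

.###.####
##.###..#
####.###.
#..###.##

#..###.##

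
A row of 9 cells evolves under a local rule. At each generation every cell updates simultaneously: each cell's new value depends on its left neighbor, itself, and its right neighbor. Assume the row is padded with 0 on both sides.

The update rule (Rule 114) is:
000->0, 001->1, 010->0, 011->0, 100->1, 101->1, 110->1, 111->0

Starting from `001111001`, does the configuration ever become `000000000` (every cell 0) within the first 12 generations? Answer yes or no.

generation 1: 010001110
generation 2: 101010011
generation 3: 010101101
generation 4: 101010110
generation 5: 010101011
generation 6: 101010101
generation 7: 010101010
generation 8: 101010101  (repeats generation 6; period 2)
generation 12: 101010101
generation 12 is 101010101, still not uniform 0

no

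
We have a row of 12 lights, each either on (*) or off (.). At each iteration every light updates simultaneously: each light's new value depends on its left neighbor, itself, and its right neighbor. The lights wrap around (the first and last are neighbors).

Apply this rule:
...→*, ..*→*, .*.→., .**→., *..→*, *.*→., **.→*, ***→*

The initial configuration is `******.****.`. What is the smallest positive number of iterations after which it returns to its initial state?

12

iteration 1: .*****..***.
iteration 2: *.******.***
iteration 3: *..*****..**
iteration 4: ***.******.*
iteration 5: ***..*****..
iteration 6: .****.******
iteration 7: ..***..*****
iteration 8: **.****.****
iteration 9: **..***..***
iteration 10: ****.****.**
iteration 11: ****..***..*
iteration 12: ******.****.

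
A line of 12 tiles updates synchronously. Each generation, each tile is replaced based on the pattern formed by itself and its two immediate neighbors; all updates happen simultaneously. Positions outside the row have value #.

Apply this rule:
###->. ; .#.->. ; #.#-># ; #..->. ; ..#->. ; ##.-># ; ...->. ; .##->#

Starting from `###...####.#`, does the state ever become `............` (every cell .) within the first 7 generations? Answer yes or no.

..#...#..###
.........#..
............
all cells are . at generation 3

yes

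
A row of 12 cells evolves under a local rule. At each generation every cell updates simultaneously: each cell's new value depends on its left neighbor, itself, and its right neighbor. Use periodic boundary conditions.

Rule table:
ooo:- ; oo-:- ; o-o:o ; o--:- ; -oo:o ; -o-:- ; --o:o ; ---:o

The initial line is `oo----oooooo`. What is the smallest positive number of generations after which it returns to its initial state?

generation 1: ---oooo-----
generation 2: oooo----oooo
generation 3: -----oooo---
generation 4: oooooo----oo
generation 5: -------oooo-
generation 6: oooooooo----
generation 7: o--------ooo
generation 8: --oooooooo--
generation 9: ooo--------o
generation 10: ----oooooooo
generation 11: -oooo-------
generation 12: oo----oooooo

12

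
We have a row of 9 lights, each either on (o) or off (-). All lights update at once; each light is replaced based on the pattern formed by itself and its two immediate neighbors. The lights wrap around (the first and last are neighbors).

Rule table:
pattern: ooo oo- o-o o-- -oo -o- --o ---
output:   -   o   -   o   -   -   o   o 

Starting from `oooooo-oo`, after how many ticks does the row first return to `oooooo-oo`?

18

-----o---
ooooo-ooo
----o----
oooo-oooo
---o-----
ooo-ooooo
--o------
oo-oooooo
-o-------
o-ooooooo
o--------
-oooooooo
--------o
oooooooo-
-------o-
ooooooo-o
------o--
oooooo-oo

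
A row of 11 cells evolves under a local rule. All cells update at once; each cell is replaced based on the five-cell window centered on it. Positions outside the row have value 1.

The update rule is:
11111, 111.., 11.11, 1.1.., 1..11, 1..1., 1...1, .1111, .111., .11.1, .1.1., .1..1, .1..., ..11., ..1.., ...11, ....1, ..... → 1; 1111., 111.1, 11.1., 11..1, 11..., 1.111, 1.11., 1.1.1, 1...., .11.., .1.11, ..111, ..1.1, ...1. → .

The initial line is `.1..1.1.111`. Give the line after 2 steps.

.111.1...11
1.1..1111.1

1.1..1111.1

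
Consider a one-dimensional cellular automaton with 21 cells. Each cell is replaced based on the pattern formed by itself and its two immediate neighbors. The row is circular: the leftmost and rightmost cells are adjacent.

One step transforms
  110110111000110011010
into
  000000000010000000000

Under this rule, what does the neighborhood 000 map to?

At position 10 the neighborhood is 000; the next row has 1 there.

1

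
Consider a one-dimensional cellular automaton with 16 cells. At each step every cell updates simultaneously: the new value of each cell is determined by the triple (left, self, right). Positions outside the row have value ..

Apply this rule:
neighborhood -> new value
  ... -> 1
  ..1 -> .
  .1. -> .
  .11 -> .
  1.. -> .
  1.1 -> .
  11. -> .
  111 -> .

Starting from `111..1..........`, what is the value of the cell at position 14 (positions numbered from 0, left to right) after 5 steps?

1

step 1: .......111111111
step 2: 111111..........
step 3: .......111111111  (repeats step 1; period 2)
step 5: .......111111111
position 14 holds 1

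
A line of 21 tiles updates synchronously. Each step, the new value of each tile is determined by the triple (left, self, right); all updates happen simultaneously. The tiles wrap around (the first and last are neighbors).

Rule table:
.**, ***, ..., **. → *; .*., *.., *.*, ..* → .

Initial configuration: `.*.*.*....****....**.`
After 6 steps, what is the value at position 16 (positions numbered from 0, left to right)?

step 1: .......**.****.**.**.
step 2: ******.**.****.**.**.
step 3: ******.**.****.**.**.  (fixed point — unchanged through step 6)
position 16 holds *

*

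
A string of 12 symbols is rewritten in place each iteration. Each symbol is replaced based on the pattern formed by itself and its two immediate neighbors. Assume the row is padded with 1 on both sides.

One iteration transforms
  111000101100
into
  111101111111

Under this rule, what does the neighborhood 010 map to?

At position 6 the neighborhood is 010; the next row has 1 there.

1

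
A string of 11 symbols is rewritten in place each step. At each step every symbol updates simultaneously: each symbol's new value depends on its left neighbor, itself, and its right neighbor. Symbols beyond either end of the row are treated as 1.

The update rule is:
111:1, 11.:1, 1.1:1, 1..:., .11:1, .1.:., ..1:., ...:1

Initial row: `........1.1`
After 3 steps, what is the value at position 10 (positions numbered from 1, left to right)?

1

.111111..11
1111111..11
1111111..11
position 10 holds 1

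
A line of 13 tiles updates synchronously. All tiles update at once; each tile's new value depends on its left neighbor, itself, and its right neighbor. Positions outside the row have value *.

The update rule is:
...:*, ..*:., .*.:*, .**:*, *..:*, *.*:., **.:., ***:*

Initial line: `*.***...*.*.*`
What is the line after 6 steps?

*.*..*..*.*.*

step 1: ..**.**.*.*.*
step 2: *.*..*..*.*.*
step 3: ..**.**.*.*.*  (repeats step 1; period 2)
step 6: *.*..*..*.*.*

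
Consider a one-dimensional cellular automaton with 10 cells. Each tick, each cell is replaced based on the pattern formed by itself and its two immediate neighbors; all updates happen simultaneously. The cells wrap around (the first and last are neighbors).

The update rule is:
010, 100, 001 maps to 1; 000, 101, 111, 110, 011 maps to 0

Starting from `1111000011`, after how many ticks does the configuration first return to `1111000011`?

tick 1: 0000100100
tick 2: 0001111110
tick 3: 0010000001
tick 4: 1111000011

4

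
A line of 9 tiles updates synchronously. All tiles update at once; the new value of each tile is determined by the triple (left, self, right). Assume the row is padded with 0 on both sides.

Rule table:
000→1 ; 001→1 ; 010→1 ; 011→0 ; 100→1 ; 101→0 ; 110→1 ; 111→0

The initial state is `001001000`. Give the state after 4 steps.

000000001

111111111
000000001
111111111  (repeats step 1; period 2)
step 4: 000000001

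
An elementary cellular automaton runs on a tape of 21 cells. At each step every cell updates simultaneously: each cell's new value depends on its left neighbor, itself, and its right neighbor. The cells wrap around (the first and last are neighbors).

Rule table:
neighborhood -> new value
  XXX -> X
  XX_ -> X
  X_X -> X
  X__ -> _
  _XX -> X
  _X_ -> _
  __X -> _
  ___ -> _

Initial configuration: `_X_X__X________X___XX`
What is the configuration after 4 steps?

XX_________________XX

step 1: X_X________________XX
step 2: XX_________________XX
step 3: XX_________________XX  (fixed point — unchanged through step 4)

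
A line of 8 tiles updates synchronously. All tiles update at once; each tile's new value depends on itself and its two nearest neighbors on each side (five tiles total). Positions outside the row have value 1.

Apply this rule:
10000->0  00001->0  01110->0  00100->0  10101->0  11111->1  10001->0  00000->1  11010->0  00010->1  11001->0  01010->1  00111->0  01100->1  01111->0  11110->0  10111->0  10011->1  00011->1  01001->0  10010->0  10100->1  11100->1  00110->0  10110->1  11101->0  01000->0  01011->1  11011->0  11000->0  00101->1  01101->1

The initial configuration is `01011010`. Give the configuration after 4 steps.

01010100

00111001
01001010
01001101
01010100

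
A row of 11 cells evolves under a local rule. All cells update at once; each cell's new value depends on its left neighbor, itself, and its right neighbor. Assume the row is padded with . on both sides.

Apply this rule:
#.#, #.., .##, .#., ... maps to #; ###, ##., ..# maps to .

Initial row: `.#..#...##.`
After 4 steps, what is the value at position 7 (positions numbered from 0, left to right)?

step 1: .##.###.#.#
step 2: .#.##..####
step 3: .###.#.#...
step 4: .#..#######
position 7 holds #

#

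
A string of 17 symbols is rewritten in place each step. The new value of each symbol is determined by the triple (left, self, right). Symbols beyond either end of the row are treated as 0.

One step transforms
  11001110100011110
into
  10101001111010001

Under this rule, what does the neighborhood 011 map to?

At position 0 the neighborhood is 011; the next row has 1 there.

1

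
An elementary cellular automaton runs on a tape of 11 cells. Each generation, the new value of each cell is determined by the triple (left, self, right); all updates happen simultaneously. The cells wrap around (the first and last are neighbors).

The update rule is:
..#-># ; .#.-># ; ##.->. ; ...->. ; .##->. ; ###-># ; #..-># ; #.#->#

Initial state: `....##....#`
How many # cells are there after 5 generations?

#..#..#..##
.########.#
#.######.##
.#.####.#.#
###.##.####
count of #: 9

9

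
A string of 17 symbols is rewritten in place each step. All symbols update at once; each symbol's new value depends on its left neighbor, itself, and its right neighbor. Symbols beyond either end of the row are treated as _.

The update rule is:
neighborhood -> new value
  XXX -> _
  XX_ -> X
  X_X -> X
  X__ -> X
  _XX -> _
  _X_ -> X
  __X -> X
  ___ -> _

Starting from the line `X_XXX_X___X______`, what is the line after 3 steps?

X__XX_X_XXX_XX___

XX__XXXX_XXX_____
_XXX___XX__XX____
X__XX_X_XXX_XX___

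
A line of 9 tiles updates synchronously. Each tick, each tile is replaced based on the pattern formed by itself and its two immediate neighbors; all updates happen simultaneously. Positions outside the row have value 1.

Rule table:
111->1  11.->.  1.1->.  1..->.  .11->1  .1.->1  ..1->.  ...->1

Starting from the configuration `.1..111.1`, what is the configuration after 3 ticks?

.1..1.1.1

tick 1: .1..11..1
tick 2: .1..1...1
tick 3: .1..1.1.1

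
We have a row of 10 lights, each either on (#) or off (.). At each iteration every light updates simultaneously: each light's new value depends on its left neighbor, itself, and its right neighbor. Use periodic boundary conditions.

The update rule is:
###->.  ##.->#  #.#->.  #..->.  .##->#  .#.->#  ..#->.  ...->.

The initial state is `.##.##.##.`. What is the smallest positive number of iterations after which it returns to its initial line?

1

iteration 1: .##.##.##.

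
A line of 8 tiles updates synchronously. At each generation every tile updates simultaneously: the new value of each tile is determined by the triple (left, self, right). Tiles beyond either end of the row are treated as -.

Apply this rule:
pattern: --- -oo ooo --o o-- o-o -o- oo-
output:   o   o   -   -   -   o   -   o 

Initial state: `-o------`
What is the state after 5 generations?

-o--oo--

---ooooo
oo-o---o
ooo--o--
o-o----o
-o--oo--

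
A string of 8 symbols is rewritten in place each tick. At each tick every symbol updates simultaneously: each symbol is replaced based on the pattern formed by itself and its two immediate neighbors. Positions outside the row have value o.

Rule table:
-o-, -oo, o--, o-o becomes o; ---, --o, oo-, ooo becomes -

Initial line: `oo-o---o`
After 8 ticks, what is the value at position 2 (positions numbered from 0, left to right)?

tick 1: --ooo--o
tick 2: o-o--o-o
tick 3: -ooo-ooo
tick 4: oo--oo--
tick 5: --o-o-o-
tick 6: o-oooooo
tick 7: -oo-----
tick 8: oo-o----
position 2 holds -

-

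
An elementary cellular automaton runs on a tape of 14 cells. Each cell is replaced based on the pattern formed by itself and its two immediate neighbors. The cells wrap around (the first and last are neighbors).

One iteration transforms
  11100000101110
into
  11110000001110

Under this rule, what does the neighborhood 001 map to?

At position 7 the neighborhood is 001; the next row has 0 there.

0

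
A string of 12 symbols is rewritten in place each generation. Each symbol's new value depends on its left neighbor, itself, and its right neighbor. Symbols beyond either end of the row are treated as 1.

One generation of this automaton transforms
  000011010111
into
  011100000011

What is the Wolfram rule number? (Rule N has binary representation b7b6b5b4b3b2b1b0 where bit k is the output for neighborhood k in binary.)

131

position 10: 111 → 1  (bit 7 = 1)
position 5: 110 → 0  (bit 6 = 0)
position 6: 101 → 0  (bit 5 = 0)
position 0: 100 → 0  (bit 4 = 0)
position 4: 011 → 0  (bit 3 = 0)
position 7: 010 → 0  (bit 2 = 0)
position 3: 001 → 1  (bit 1 = 1)
position 1: 000 → 1  (bit 0 = 1)
bits b7..b0 = 10000011 = 131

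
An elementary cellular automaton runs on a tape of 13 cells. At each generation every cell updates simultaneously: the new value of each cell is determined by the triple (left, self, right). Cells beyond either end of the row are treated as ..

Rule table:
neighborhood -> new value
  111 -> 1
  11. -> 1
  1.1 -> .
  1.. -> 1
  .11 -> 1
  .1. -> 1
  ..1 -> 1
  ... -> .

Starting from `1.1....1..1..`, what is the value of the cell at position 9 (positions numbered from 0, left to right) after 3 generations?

1

1.11..111111.
1.11111111111
1.11111111111
position 9 holds 1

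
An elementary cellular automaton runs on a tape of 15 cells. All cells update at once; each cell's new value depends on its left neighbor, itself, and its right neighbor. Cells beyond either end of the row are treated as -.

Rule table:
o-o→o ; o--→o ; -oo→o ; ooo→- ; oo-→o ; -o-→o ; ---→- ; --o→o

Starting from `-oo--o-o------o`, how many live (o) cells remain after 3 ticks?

9

tick 1: ooooooooo----oo
tick 2: o-------oo--ooo
tick 3: oo-----oooooo-o
count of o: 9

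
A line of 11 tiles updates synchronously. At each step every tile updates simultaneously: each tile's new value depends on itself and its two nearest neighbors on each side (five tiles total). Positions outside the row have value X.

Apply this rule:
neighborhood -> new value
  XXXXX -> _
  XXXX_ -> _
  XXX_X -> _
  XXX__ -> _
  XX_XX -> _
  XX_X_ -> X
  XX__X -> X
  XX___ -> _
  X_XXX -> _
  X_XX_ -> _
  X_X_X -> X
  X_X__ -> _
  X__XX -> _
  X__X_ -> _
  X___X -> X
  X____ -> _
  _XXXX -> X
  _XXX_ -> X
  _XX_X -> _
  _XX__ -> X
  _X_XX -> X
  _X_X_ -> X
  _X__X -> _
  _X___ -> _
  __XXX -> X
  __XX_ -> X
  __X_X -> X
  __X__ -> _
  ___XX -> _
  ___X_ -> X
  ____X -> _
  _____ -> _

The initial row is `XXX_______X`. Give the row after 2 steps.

__________X

__________X
__________X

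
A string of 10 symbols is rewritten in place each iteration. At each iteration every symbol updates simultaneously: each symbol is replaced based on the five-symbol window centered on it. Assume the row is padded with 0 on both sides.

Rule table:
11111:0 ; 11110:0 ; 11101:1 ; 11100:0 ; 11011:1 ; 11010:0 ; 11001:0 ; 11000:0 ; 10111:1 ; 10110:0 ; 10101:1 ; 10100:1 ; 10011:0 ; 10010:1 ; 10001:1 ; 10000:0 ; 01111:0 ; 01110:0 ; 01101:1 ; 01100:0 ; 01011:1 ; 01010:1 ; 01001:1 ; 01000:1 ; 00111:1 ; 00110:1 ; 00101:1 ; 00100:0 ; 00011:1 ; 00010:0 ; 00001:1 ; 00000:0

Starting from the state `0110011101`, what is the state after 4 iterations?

1100010101
1001011111
0111110000
1100000000

1100000000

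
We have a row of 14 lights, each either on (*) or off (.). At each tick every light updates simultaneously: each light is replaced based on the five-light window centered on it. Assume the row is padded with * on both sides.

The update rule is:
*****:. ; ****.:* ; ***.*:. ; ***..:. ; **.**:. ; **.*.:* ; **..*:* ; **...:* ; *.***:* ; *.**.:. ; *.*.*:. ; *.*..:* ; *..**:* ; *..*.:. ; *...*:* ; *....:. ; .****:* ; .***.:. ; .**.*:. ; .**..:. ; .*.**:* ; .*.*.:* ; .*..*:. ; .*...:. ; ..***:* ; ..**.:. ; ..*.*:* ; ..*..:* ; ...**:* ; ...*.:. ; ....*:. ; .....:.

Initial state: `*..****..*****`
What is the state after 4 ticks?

tick 1: .*****.****...
tick 2: .**.*..***.***
tick 3: ...**.**...**.
tick 4: ***.....***...

***.....***...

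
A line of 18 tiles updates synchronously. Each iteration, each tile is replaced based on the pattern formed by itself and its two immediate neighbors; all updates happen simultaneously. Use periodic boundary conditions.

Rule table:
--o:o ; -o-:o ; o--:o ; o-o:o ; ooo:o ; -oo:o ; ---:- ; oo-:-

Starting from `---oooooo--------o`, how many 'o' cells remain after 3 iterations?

o-oooooo-o------oo
-oooooo-ooo----ooo
oooooo-ooo-o--ooo-
count of o: 13

13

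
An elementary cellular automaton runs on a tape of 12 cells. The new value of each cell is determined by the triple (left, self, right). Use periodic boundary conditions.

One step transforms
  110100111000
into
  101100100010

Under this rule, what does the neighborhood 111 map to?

At position 7 the neighborhood is 111; the next row has 0 there.

0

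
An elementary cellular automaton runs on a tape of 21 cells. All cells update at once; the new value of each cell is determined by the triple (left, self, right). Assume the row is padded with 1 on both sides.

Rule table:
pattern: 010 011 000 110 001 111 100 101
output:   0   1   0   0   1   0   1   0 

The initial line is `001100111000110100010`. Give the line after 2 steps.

111011100101100010100
000010011001010100011

000010011001010100011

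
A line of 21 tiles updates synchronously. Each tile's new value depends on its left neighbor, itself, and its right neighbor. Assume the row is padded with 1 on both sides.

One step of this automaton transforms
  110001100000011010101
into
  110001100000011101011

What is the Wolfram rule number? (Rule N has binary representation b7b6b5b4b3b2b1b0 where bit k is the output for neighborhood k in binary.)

position 0: 111 → 1  (bit 7 = 1)
position 1: 110 → 1  (bit 6 = 1)
position 15: 101 → 1  (bit 5 = 1)
position 2: 100 → 0  (bit 4 = 0)
position 5: 011 → 1  (bit 3 = 1)
position 16: 010 → 0  (bit 2 = 0)
position 4: 001 → 0  (bit 1 = 0)
position 3: 000 → 0  (bit 0 = 0)
bits b7..b0 = 11101000 = 232

232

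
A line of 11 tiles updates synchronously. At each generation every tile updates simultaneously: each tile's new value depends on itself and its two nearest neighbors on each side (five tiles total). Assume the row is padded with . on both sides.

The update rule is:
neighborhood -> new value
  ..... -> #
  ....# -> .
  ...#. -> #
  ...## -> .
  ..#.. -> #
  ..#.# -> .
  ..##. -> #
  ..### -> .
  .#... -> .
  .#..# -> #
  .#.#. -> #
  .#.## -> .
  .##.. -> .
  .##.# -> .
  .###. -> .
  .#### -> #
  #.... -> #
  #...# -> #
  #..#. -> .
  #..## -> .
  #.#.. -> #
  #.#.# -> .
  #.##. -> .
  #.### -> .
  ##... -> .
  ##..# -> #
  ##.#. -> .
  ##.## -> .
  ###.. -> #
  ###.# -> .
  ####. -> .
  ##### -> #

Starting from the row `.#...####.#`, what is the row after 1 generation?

##.#..#...#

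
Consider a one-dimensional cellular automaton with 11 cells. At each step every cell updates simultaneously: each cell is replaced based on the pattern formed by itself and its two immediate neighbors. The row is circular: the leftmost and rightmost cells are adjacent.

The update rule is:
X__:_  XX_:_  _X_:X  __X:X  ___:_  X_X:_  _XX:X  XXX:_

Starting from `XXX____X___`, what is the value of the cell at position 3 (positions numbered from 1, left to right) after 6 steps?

X

X_____XX__X
_____XX__XX
____XX__XX_
___XX__XX__
__XX__XX___
_XX__XX____
position 3 holds X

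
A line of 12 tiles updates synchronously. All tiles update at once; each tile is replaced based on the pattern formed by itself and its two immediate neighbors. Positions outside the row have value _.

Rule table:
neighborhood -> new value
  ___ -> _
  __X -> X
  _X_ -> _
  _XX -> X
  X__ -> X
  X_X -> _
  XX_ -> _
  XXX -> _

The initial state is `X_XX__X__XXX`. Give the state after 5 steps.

__X_XX_XXX__
_X__X__X__X_
X_XX_XX_XX_X
__X__X__X___
_X_XX_XX_X__

_X_XX_XX_X__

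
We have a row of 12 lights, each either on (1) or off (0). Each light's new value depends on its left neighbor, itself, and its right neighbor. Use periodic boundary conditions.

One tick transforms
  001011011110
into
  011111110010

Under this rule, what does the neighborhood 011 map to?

At position 4 the neighborhood is 011; the next row has 1 there.

1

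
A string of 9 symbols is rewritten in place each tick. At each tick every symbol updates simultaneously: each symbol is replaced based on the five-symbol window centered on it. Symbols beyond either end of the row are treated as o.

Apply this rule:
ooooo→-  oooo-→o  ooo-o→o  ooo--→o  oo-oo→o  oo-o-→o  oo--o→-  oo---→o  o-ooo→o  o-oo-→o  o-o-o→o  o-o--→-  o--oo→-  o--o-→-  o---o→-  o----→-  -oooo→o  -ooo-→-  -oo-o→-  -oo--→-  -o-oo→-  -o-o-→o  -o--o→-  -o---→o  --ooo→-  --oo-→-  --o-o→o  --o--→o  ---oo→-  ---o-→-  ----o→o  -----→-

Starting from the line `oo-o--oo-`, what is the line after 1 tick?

ooo-----o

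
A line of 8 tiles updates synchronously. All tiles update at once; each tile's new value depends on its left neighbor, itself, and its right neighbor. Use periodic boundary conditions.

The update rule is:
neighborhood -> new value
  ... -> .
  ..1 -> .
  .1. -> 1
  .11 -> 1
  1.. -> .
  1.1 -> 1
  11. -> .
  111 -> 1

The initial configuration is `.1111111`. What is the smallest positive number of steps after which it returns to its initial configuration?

step 1: 1111111.
step 2: 111111.1
step 3: 11111.11
step 4: 1111.111
step 5: 111.1111
step 6: 11.11111
step 7: 1.111111
step 8: .1111111

8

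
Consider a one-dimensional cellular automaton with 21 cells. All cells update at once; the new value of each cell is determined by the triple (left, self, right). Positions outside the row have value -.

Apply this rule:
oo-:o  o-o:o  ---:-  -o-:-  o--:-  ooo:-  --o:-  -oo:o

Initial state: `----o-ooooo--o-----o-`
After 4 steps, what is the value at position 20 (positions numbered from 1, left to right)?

-

-----oo---o----------
-----oo--------------
-----oo--------------  (fixed point — unchanged through step 4)
position 20 holds -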